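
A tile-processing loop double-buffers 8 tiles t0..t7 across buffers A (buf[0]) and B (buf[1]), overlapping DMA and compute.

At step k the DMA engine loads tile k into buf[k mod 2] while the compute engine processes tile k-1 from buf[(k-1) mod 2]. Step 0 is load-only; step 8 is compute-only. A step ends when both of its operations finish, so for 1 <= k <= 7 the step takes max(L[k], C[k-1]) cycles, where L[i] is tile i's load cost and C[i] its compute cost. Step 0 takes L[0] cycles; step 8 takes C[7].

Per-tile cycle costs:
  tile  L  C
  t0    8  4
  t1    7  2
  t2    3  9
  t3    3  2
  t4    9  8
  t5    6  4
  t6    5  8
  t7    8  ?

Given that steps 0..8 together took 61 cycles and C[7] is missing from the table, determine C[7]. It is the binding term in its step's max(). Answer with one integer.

step 0: dur = L[0]=8 = 8
step 1: dur = max(L[1]=7, C[0]=4) = 7
step 2: dur = max(L[2]=3, C[1]=2) = 3
step 3: dur = max(L[3]=3, C[2]=9) = 9
step 4: dur = max(L[4]=9, C[3]=2) = 9
step 5: dur = max(L[5]=6, C[4]=8) = 8
step 6: dur = max(L[6]=5, C[5]=4) = 5
step 7: dur = max(L[7]=8, C[6]=8) = 8
step 8: dur = C[7]=? = C[7]  (unknown; binding)
sum of known step durations = 57
dur[8] = total - known = 61 - 57 = 4
C[7] is the binding max in step 8, so C[7] = dur[8] = 4

C[7] = 4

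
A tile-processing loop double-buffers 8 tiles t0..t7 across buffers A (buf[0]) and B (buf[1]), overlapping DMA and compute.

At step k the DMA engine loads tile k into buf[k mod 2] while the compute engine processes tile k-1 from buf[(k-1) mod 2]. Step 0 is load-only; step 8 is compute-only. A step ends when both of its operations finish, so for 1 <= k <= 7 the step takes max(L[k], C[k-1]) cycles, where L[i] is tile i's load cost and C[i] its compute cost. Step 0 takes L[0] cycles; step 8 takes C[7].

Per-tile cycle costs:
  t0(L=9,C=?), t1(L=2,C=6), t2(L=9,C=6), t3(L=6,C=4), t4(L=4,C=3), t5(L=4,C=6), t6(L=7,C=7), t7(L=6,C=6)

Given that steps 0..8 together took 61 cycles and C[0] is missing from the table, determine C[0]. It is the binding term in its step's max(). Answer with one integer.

C[0] = 9

step 0: dur = L[0]=9 = 9
step 1: dur = max(L[1]=2, C[0]=?) = C[0]  (unknown; binding)
step 2: dur = max(L[2]=9, C[1]=6) = 9
step 3: dur = max(L[3]=6, C[2]=6) = 6
step 4: dur = max(L[4]=4, C[3]=4) = 4
step 5: dur = max(L[5]=4, C[4]=3) = 4
step 6: dur = max(L[6]=7, C[5]=6) = 7
step 7: dur = max(L[7]=6, C[6]=7) = 7
step 8: dur = C[7]=6 = 6
sum of known step durations = 52
dur[1] = total - known = 61 - 52 = 9
C[0] is the binding max in step 1, so C[0] = dur[1] = 9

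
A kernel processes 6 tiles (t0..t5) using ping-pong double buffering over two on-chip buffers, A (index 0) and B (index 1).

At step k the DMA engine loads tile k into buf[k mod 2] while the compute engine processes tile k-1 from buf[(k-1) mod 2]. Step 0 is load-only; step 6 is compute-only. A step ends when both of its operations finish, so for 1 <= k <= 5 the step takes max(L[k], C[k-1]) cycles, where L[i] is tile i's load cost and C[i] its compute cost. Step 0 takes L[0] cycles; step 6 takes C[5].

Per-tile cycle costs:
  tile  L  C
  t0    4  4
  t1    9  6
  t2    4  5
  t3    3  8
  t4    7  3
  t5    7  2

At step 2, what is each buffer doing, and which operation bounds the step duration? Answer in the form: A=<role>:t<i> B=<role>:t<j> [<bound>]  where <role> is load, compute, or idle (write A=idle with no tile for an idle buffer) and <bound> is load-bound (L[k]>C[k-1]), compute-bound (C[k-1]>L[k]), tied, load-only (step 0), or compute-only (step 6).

step 0: L[0]=4 → dur=4, Σ=4 | A=load:t0 B=idle [load-only]
step 1: L[1]=9 C[0]=4 → dur=9, Σ=13 | A=compute:t0 B=load:t1 [load-bound]
step 2: L[2]=4 C[1]=6 → dur=6, Σ=19 | A=load:t2 B=compute:t1 [compute-bound]
step 3: L[3]=3 C[2]=5 → dur=5, Σ=24 | A=compute:t2 B=load:t3 [compute-bound]
step 4: L[4]=7 C[3]=8 → dur=8, Σ=32 | A=load:t4 B=compute:t3 [compute-bound]
step 5: L[5]=7 C[4]=3 → dur=7, Σ=39 | A=compute:t4 B=load:t5 [load-bound]
step 6: C[5]=2 → dur=2, Σ=41 | A=idle B=compute:t5 [compute-only]

step 2: A=load:t2 B=compute:t1 [compute-bound]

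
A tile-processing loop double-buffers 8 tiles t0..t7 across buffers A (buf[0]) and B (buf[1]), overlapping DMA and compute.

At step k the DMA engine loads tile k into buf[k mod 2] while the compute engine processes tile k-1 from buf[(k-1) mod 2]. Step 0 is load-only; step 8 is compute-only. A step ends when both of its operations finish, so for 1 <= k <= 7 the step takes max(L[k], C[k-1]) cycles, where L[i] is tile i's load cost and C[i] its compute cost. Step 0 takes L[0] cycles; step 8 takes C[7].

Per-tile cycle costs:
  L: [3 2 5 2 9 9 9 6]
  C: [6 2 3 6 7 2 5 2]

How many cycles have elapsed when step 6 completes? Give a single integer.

end_cycle[6] = 44

step 0: L[0]=3 → dur=3, Σ=3 | A=load:t0 B=idle [load-only]
step 1: L[1]=2 C[0]=6 → dur=6, Σ=9 | A=compute:t0 B=load:t1 [compute-bound]
step 2: L[2]=5 C[1]=2 → dur=5, Σ=14 | A=load:t2 B=compute:t1 [load-bound]
step 3: L[3]=2 C[2]=3 → dur=3, Σ=17 | A=compute:t2 B=load:t3 [compute-bound]
step 4: L[4]=9 C[3]=6 → dur=9, Σ=26 | A=load:t4 B=compute:t3 [load-bound]
step 5: L[5]=9 C[4]=7 → dur=9, Σ=35 | A=compute:t4 B=load:t5 [load-bound]
step 6: L[6]=9 C[5]=2 → dur=9, Σ=44 | A=load:t6 B=compute:t5 [load-bound]
step 7: L[7]=6 C[6]=5 → dur=6, Σ=50 | A=compute:t6 B=load:t7 [load-bound]
step 8: C[7]=2 → dur=2, Σ=52 | A=idle B=compute:t7 [compute-only]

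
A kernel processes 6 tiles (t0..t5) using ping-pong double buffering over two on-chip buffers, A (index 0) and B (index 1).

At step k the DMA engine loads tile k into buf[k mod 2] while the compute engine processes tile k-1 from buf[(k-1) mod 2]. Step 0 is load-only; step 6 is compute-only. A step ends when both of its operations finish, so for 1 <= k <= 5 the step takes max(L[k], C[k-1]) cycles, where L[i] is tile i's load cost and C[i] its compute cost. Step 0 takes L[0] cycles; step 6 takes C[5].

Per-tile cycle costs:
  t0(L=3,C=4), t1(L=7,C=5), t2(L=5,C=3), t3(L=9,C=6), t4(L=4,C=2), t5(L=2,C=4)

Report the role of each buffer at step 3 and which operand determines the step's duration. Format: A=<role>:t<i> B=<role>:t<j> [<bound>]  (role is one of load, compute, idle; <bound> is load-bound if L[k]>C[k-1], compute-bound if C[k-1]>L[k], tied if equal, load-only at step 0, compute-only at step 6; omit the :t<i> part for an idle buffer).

step 3: A=compute:t2 B=load:t3 [load-bound]

  0. 3=3c; end=3; A:t0 B:-
  1. max(7,4)=7c; end=10; A:t0 B:t1
  2. max(5,5)=5c; end=15; A:t2 B:t1
  3. max(9,3)=9c; end=24; A:t2 B:t3
  4. max(4,6)=6c; end=30; A:t4 B:t3
  5. max(2,2)=2c; end=32; A:t4 B:t5
  6. 4=4c; end=36; A:t4 B:t5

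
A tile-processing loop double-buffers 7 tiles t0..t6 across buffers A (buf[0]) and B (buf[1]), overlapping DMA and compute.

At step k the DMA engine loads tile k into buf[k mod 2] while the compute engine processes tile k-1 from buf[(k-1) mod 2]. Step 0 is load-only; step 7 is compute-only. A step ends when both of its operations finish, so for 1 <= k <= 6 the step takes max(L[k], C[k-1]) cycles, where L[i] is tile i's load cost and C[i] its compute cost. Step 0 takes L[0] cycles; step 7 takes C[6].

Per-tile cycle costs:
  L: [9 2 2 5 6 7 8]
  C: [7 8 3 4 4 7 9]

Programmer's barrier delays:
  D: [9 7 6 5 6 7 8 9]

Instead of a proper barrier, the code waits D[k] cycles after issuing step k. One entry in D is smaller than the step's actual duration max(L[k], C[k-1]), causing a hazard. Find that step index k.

hazard at step 2

step 0: need L[0]=9 = 9; D[0]=9 ok
step 1: need max(L[1]=2,C[0]=7) = 7; D[1]=7 ok
step 2: need max(L[2]=2,C[1]=8) = 8; D[2]=6 SHORT
step 3: need max(L[3]=5,C[2]=3) = 5; D[3]=5 ok
step 4: need max(L[4]=6,C[3]=4) = 6; D[4]=6 ok
step 5: need max(L[5]=7,C[4]=4) = 7; D[5]=7 ok
step 6: need max(L[6]=8,C[5]=7) = 8; D[6]=8 ok
step 7: need C[6]=9 = 9; D[7]=9 ok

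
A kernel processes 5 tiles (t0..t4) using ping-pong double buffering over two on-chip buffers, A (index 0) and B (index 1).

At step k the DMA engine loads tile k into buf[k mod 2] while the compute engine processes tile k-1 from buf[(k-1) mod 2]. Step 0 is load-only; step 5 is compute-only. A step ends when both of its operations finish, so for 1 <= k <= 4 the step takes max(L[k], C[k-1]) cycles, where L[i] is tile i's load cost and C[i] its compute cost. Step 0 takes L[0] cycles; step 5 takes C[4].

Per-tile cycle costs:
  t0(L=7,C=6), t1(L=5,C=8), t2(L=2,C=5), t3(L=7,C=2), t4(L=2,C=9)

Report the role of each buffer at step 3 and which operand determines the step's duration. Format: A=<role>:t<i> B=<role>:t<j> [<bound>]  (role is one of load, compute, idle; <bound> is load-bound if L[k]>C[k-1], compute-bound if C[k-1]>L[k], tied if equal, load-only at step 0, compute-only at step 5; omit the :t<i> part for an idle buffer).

step 3: A=compute:t2 B=load:t3 [load-bound]

step 0: L[0]=7 → dur=7, Σ=7 | A=load:t0 B=idle [load-only]
step 1: L[1]=5 C[0]=6 → dur=6, Σ=13 | A=compute:t0 B=load:t1 [compute-bound]
step 2: L[2]=2 C[1]=8 → dur=8, Σ=21 | A=load:t2 B=compute:t1 [compute-bound]
step 3: L[3]=7 C[2]=5 → dur=7, Σ=28 | A=compute:t2 B=load:t3 [load-bound]
step 4: L[4]=2 C[3]=2 → dur=2, Σ=30 | A=load:t4 B=compute:t3 [tied]
step 5: C[4]=9 → dur=9, Σ=39 | A=compute:t4 B=idle [compute-only]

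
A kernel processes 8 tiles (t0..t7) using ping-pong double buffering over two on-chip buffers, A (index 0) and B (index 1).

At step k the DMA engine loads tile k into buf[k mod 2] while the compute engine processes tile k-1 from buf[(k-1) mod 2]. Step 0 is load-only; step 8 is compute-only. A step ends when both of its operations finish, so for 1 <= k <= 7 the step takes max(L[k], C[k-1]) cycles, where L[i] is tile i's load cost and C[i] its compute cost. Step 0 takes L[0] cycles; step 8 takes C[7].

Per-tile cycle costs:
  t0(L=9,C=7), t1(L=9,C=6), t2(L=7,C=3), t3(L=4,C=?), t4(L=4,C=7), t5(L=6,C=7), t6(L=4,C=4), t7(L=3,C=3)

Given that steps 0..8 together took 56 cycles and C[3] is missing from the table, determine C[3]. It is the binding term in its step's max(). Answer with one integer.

step 0 = dur = L[0]=9 = 9
step 1 = dur = max(L[1]=9, C[0]=7) = 9
step 2 = dur = max(L[2]=7, C[1]=6) = 7
step 3 = dur = max(L[3]=4, C[2]=3) = 4
step 4 = dur = max(L[4]=4, C[3]=?) = C[3]  (unknown; binding)
step 5 = dur = max(L[5]=6, C[4]=7) = 7
step 6 = dur = max(L[6]=4, C[5]=7) = 7
step 7 = dur = max(L[7]=3, C[6]=4) = 4
step 8 = dur = C[7]=3 = 3
sum of known step durations = 50
dur[4] = total - known = 56 - 50 = 6
C[3] is the binding max in step 4, so C[3] = dur[4] = 6

C[3] = 6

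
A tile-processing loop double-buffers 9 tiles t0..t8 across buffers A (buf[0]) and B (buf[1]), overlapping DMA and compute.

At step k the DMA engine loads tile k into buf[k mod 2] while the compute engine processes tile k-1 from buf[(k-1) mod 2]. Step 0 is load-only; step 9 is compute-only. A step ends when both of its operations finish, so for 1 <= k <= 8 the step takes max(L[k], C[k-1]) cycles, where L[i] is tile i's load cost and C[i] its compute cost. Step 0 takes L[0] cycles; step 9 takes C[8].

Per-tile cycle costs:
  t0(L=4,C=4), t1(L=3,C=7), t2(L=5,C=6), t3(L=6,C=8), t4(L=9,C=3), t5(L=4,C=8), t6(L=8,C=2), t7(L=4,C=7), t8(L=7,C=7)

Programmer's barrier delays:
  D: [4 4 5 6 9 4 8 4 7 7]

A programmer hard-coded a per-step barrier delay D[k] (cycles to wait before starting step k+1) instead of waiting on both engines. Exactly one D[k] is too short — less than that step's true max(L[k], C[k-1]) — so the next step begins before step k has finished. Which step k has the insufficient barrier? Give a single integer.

hazard at step 2

k=0 barrier L[0]=4→4c, D[0]=4 ok
k=1 barrier max(L[1]=3,C[0]=4)→4c, D[1]=4 ok
k=2 barrier max(L[2]=5,C[1]=7)→7c, D[2]=5 SHORT
k=3 barrier max(L[3]=6,C[2]=6)→6c, D[3]=6 ok
k=4 barrier max(L[4]=9,C[3]=8)→9c, D[4]=9 ok
k=5 barrier max(L[5]=4,C[4]=3)→4c, D[5]=4 ok
k=6 barrier max(L[6]=8,C[5]=8)→8c, D[6]=8 ok
k=7 barrier max(L[7]=4,C[6]=2)→4c, D[7]=4 ok
k=8 barrier max(L[8]=7,C[7]=7)→7c, D[8]=7 ok
k=9 barrier C[8]=7→7c, D[9]=7 ok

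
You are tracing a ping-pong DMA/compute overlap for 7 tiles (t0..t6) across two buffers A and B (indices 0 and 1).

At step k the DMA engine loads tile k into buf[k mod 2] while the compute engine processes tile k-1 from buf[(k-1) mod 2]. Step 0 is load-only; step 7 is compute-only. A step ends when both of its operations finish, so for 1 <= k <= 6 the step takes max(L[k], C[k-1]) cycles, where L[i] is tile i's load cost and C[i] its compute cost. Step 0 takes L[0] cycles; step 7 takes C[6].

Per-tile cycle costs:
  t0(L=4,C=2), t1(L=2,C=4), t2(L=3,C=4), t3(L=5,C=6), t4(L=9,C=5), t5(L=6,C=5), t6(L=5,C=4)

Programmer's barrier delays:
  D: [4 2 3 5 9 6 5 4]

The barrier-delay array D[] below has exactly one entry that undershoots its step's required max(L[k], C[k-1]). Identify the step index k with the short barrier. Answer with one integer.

step 0: need L[0]=4 = 4; D[0]=4 ok
step 1: need max(L[1]=2,C[0]=2) = 2; D[1]=2 ok
step 2: need max(L[2]=3,C[1]=4) = 4; D[2]=3 SHORT
step 3: need max(L[3]=5,C[2]=4) = 5; D[3]=5 ok
step 4: need max(L[4]=9,C[3]=6) = 9; D[4]=9 ok
step 5: need max(L[5]=6,C[4]=5) = 6; D[5]=6 ok
step 6: need max(L[6]=5,C[5]=5) = 5; D[6]=5 ok
step 7: need C[6]=4 = 4; D[7]=4 ok

hazard at step 2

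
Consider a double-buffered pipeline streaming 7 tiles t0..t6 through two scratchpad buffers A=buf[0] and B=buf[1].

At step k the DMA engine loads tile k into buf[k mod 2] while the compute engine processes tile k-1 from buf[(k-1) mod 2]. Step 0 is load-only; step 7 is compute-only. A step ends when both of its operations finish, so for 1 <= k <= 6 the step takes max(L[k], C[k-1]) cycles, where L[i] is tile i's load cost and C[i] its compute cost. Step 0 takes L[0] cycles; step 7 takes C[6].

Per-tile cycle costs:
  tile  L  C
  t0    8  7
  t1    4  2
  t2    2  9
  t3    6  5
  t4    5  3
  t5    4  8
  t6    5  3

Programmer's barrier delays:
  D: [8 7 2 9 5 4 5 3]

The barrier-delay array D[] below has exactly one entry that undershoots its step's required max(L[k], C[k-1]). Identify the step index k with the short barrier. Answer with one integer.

step 0: need L[0]=8 = 8; D[0]=8 ok
step 1: need max(L[1]=4,C[0]=7) = 7; D[1]=7 ok
step 2: need max(L[2]=2,C[1]=2) = 2; D[2]=2 ok
step 3: need max(L[3]=6,C[2]=9) = 9; D[3]=9 ok
step 4: need max(L[4]=5,C[3]=5) = 5; D[4]=5 ok
step 5: need max(L[5]=4,C[4]=3) = 4; D[5]=4 ok
step 6: need max(L[6]=5,C[5]=8) = 8; D[6]=5 SHORT
step 7: need C[6]=3 = 3; D[7]=3 ok

hazard at step 6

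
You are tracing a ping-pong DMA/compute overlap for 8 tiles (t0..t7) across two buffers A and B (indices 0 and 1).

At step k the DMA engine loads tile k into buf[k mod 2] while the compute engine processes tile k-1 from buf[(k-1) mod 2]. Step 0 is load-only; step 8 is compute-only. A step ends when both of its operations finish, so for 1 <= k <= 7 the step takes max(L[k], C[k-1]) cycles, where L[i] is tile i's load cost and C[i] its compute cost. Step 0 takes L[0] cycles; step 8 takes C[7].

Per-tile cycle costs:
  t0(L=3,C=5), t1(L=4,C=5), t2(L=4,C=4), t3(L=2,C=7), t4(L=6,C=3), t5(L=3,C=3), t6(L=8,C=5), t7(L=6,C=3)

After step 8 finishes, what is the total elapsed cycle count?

end_cycle[8] = 44

[0] DMA t0→A (3c) ∥ CU idle ⇒ 3c, clock 3
[1] DMA t1→B (4c) ∥ CU A:t0 (5c) ⇒ 5c, clock 8
[2] DMA t2→A (4c) ∥ CU B:t1 (5c) ⇒ 5c, clock 13
[3] DMA t3→B (2c) ∥ CU A:t2 (4c) ⇒ 4c, clock 17
[4] DMA t4→A (6c) ∥ CU B:t3 (7c) ⇒ 7c, clock 24
[5] DMA t5→B (3c) ∥ CU A:t4 (3c) ⇒ 3c, clock 27
[6] DMA t6→A (8c) ∥ CU B:t5 (3c) ⇒ 8c, clock 35
[7] DMA t7→B (6c) ∥ CU A:t6 (5c) ⇒ 6c, clock 41
[8] DMA idle ∥ CU B:t7 (3c) ⇒ 3c, clock 44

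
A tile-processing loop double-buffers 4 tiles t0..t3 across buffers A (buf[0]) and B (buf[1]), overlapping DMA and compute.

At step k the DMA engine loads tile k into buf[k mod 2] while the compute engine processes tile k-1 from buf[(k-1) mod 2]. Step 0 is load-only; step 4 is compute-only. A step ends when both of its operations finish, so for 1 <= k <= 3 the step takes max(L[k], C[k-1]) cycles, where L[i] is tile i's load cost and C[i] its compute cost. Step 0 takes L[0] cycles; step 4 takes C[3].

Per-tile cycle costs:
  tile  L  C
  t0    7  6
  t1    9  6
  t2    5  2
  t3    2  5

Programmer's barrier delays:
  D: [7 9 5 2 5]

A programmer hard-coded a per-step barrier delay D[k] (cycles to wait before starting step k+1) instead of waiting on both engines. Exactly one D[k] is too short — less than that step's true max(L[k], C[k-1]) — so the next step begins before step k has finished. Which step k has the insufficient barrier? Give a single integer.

k=0 barrier L[0]=7→7c, D[0]=7 ok
k=1 barrier max(L[1]=9,C[0]=6)→9c, D[1]=9 ok
k=2 barrier max(L[2]=5,C[1]=6)→6c, D[2]=5 SHORT
k=3 barrier max(L[3]=2,C[2]=2)→2c, D[3]=2 ok
k=4 barrier C[3]=5→5c, D[4]=5 ok

hazard at step 2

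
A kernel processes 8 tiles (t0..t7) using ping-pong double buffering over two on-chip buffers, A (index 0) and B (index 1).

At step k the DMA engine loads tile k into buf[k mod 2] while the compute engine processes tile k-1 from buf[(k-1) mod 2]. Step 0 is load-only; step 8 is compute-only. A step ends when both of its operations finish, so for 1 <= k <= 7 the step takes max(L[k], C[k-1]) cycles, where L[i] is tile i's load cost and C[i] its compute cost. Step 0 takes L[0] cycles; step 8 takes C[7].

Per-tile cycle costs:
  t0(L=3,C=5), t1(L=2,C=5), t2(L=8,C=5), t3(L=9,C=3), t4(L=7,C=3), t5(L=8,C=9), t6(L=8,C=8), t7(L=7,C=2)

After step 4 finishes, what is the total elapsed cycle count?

end_cycle[4] = 32

k=0 load=t0/3c comp=- wait=3 total=3
k=1 load=t1/2c comp=t0/5c wait=5 total=8
k=2 load=t2/8c comp=t1/5c wait=8 total=16
k=3 load=t3/9c comp=t2/5c wait=9 total=25
k=4 load=t4/7c comp=t3/3c wait=7 total=32
k=5 load=t5/8c comp=t4/3c wait=8 total=40
k=6 load=t6/8c comp=t5/9c wait=9 total=49
k=7 load=t7/7c comp=t6/8c wait=8 total=57
k=8 load=- comp=t7/2c wait=2 total=59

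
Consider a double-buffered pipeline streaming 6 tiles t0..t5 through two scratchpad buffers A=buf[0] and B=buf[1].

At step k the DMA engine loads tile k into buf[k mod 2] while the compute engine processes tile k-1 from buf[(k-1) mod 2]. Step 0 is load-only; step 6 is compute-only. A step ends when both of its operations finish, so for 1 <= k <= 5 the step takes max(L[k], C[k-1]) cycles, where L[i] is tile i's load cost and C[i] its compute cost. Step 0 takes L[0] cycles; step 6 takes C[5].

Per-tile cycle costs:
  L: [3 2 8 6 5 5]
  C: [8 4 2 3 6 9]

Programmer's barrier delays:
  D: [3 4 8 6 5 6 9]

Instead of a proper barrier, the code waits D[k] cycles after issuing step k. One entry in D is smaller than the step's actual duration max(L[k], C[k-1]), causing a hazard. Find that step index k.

hazard at step 1

[0] required=L[0]=3=3 vs D=3 ok
[1] required=max(L[1]=2,C[0]=8)=8 vs D=4 SHORT
[2] required=max(L[2]=8,C[1]=4)=8 vs D=8 ok
[3] required=max(L[3]=6,C[2]=2)=6 vs D=6 ok
[4] required=max(L[4]=5,C[3]=3)=5 vs D=5 ok
[5] required=max(L[5]=5,C[4]=6)=6 vs D=6 ok
[6] required=C[5]=9=9 vs D=9 ok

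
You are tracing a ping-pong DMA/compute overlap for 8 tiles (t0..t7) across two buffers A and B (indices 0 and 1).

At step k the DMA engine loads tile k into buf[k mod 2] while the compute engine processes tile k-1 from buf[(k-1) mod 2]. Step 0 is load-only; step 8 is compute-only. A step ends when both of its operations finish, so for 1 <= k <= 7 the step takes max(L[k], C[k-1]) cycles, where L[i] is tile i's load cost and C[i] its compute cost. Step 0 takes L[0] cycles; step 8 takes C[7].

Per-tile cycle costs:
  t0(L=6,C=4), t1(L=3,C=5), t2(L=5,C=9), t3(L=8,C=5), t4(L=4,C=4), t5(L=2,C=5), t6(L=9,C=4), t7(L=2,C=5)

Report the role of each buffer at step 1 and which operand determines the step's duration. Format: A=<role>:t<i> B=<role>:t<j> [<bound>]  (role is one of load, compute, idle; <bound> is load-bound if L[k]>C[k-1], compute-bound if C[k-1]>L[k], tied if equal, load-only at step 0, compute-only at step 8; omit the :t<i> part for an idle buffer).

step 1: A=compute:t0 B=load:t1 [compute-bound]

[0] DMA t0→A (6c) ∥ CU idle ⇒ 6c, clock 6
[1] DMA t1→B (3c) ∥ CU A:t0 (4c) ⇒ 4c, clock 10
[2] DMA t2→A (5c) ∥ CU B:t1 (5c) ⇒ 5c, clock 15
[3] DMA t3→B (8c) ∥ CU A:t2 (9c) ⇒ 9c, clock 24
[4] DMA t4→A (4c) ∥ CU B:t3 (5c) ⇒ 5c, clock 29
[5] DMA t5→B (2c) ∥ CU A:t4 (4c) ⇒ 4c, clock 33
[6] DMA t6→A (9c) ∥ CU B:t5 (5c) ⇒ 9c, clock 42
[7] DMA t7→B (2c) ∥ CU A:t6 (4c) ⇒ 4c, clock 46
[8] DMA idle ∥ CU B:t7 (5c) ⇒ 5c, clock 51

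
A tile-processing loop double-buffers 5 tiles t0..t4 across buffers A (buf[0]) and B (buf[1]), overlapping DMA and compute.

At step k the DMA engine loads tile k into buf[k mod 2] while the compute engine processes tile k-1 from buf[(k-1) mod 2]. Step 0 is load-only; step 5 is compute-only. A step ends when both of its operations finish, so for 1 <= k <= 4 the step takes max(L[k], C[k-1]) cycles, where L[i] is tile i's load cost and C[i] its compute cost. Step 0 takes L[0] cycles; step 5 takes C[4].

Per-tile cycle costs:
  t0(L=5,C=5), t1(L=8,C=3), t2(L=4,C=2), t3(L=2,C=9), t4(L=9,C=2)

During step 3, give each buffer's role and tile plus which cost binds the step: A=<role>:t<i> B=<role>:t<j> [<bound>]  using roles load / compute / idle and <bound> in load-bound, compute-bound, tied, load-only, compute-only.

[0] DMA t0→A (5c) ∥ CU idle ⇒ 5c, clock 5
[1] DMA t1→B (8c) ∥ CU A:t0 (5c) ⇒ 8c, clock 13
[2] DMA t2→A (4c) ∥ CU B:t1 (3c) ⇒ 4c, clock 17
[3] DMA t3→B (2c) ∥ CU A:t2 (2c) ⇒ 2c, clock 19
[4] DMA t4→A (9c) ∥ CU B:t3 (9c) ⇒ 9c, clock 28
[5] DMA idle ∥ CU A:t4 (2c) ⇒ 2c, clock 30

step 3: A=compute:t2 B=load:t3 [tied]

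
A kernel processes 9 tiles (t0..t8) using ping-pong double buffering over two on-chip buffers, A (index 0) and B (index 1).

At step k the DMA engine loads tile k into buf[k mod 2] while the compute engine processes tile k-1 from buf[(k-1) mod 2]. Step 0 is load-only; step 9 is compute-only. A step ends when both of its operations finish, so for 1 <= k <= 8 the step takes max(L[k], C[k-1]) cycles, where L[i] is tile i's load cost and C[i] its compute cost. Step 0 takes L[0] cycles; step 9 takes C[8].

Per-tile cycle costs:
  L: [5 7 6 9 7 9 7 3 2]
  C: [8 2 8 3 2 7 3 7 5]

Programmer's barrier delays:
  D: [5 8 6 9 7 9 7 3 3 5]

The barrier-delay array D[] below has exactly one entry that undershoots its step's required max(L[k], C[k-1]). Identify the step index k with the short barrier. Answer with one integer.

hazard at step 8

step 0: need L[0]=5 = 5; D[0]=5 ok
step 1: need max(L[1]=7,C[0]=8) = 8; D[1]=8 ok
step 2: need max(L[2]=6,C[1]=2) = 6; D[2]=6 ok
step 3: need max(L[3]=9,C[2]=8) = 9; D[3]=9 ok
step 4: need max(L[4]=7,C[3]=3) = 7; D[4]=7 ok
step 5: need max(L[5]=9,C[4]=2) = 9; D[5]=9 ok
step 6: need max(L[6]=7,C[5]=7) = 7; D[6]=7 ok
step 7: need max(L[7]=3,C[6]=3) = 3; D[7]=3 ok
step 8: need max(L[8]=2,C[7]=7) = 7; D[8]=3 SHORT
step 9: need C[8]=5 = 5; D[9]=5 ok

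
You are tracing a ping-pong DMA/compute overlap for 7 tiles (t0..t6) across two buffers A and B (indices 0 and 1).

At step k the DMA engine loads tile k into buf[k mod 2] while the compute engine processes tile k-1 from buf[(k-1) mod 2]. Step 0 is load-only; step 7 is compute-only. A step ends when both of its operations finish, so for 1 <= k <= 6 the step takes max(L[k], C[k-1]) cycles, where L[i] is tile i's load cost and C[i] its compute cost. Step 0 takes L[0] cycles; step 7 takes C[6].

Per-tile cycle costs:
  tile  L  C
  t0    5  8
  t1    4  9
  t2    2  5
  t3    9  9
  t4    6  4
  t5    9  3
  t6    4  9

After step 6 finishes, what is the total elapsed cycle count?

end_cycle[6] = 53

step 0: L[0]=5 → dur=5, Σ=5 | A=load:t0 B=idle [load-only]
step 1: L[1]=4 C[0]=8 → dur=8, Σ=13 | A=compute:t0 B=load:t1 [compute-bound]
step 2: L[2]=2 C[1]=9 → dur=9, Σ=22 | A=load:t2 B=compute:t1 [compute-bound]
step 3: L[3]=9 C[2]=5 → dur=9, Σ=31 | A=compute:t2 B=load:t3 [load-bound]
step 4: L[4]=6 C[3]=9 → dur=9, Σ=40 | A=load:t4 B=compute:t3 [compute-bound]
step 5: L[5]=9 C[4]=4 → dur=9, Σ=49 | A=compute:t4 B=load:t5 [load-bound]
step 6: L[6]=4 C[5]=3 → dur=4, Σ=53 | A=load:t6 B=compute:t5 [load-bound]
step 7: C[6]=9 → dur=9, Σ=62 | A=compute:t6 B=idle [compute-only]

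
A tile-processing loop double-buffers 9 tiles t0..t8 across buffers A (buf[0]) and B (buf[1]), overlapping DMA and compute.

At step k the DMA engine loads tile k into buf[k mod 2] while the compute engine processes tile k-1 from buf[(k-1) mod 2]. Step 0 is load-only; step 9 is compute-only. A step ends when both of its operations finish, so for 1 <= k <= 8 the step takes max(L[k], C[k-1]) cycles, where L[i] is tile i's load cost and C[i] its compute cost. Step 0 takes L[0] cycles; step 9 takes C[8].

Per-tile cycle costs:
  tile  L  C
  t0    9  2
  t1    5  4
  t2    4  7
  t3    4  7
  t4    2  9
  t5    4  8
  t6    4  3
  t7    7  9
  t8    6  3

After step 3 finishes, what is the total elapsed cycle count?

end_cycle[3] = 25

  0. 9=9c; end=9; A:t0 B:-
  1. max(5,2)=5c; end=14; A:t0 B:t1
  2. max(4,4)=4c; end=18; A:t2 B:t1
  3. max(4,7)=7c; end=25; A:t2 B:t3
  4. max(2,7)=7c; end=32; A:t4 B:t3
  5. max(4,9)=9c; end=41; A:t4 B:t5
  6. max(4,8)=8c; end=49; A:t6 B:t5
  7. max(7,3)=7c; end=56; A:t6 B:t7
  8. max(6,9)=9c; end=65; A:t8 B:t7
  9. 3=3c; end=68; A:t8 B:t7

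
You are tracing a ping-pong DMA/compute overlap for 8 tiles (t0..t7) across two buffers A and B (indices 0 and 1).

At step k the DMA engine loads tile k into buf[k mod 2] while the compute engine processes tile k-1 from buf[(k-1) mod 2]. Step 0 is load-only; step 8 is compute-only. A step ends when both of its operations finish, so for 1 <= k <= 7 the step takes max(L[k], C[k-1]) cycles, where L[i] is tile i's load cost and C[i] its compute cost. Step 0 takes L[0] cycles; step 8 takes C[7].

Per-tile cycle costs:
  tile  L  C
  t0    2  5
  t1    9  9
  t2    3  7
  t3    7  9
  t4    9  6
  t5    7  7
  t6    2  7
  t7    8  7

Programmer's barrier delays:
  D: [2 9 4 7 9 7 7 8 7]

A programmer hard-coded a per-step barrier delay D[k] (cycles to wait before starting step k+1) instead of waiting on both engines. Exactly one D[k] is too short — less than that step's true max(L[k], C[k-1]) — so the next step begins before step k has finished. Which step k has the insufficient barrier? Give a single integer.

[0] required=L[0]=2=2 vs D=2 ok
[1] required=max(L[1]=9,C[0]=5)=9 vs D=9 ok
[2] required=max(L[2]=3,C[1]=9)=9 vs D=4 SHORT
[3] required=max(L[3]=7,C[2]=7)=7 vs D=7 ok
[4] required=max(L[4]=9,C[3]=9)=9 vs D=9 ok
[5] required=max(L[5]=7,C[4]=6)=7 vs D=7 ok
[6] required=max(L[6]=2,C[5]=7)=7 vs D=7 ok
[7] required=max(L[7]=8,C[6]=7)=8 vs D=8 ok
[8] required=C[7]=7=7 vs D=7 ok

hazard at step 2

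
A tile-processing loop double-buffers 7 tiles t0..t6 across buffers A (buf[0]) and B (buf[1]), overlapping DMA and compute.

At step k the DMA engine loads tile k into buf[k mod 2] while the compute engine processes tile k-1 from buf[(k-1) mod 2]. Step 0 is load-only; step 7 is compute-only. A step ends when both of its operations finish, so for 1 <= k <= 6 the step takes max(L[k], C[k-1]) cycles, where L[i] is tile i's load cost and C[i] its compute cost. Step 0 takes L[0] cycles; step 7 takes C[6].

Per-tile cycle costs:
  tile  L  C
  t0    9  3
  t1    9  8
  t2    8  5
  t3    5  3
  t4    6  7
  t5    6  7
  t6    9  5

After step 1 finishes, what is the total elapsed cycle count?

  0. 9=9c; end=9; A:t0 B:-
  1. max(9,3)=9c; end=18; A:t0 B:t1
  2. max(8,8)=8c; end=26; A:t2 B:t1
  3. max(5,5)=5c; end=31; A:t2 B:t3
  4. max(6,3)=6c; end=37; A:t4 B:t3
  5. max(6,7)=7c; end=44; A:t4 B:t5
  6. max(9,7)=9c; end=53; A:t6 B:t5
  7. 5=5c; end=58; A:t6 B:t5

end_cycle[1] = 18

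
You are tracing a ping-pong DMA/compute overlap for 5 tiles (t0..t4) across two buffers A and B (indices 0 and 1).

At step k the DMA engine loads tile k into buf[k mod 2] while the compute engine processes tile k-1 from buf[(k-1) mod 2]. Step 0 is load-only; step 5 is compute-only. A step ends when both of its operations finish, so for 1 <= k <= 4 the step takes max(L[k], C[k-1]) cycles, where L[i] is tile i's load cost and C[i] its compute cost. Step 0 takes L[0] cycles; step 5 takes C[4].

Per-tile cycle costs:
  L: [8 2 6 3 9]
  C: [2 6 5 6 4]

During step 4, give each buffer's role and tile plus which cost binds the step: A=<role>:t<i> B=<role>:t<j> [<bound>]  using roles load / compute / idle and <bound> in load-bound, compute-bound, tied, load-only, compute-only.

step 4: A=load:t4 B=compute:t3 [load-bound]

  0. 8=8c; end=8; A:t0 B:-
  1. max(2,2)=2c; end=10; A:t0 B:t1
  2. max(6,6)=6c; end=16; A:t2 B:t1
  3. max(3,5)=5c; end=21; A:t2 B:t3
  4. max(9,6)=9c; end=30; A:t4 B:t3
  5. 4=4c; end=34; A:t4 B:t3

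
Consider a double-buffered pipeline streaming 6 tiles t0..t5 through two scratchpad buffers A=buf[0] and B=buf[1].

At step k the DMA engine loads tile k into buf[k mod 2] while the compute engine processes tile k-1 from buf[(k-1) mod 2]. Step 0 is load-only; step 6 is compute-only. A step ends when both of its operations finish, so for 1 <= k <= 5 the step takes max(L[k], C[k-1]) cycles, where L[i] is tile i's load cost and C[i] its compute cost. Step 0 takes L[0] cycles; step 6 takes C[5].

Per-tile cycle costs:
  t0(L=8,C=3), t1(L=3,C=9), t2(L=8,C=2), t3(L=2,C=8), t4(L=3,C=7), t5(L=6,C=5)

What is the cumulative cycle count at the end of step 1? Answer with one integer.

end_cycle[1] = 11

k=0 load=t0/8c comp=- wait=8 total=8
k=1 load=t1/3c comp=t0/3c wait=3 total=11
k=2 load=t2/8c comp=t1/9c wait=9 total=20
k=3 load=t3/2c comp=t2/2c wait=2 total=22
k=4 load=t4/3c comp=t3/8c wait=8 total=30
k=5 load=t5/6c comp=t4/7c wait=7 total=37
k=6 load=- comp=t5/5c wait=5 total=42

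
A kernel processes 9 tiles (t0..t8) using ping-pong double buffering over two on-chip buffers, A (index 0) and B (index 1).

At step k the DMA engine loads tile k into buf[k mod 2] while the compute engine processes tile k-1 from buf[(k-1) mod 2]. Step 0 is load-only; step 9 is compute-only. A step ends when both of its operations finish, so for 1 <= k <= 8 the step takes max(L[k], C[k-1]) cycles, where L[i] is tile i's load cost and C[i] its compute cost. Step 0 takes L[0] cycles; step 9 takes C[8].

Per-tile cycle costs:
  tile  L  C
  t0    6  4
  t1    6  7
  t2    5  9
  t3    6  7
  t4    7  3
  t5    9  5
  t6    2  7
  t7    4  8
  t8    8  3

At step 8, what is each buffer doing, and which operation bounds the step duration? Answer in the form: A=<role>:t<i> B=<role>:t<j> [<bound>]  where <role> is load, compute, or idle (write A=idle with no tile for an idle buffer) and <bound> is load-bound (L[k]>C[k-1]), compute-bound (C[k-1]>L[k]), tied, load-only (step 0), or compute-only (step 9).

  0. 6=6c; end=6; A:t0 B:-
  1. max(6,4)=6c; end=12; A:t0 B:t1
  2. max(5,7)=7c; end=19; A:t2 B:t1
  3. max(6,9)=9c; end=28; A:t2 B:t3
  4. max(7,7)=7c; end=35; A:t4 B:t3
  5. max(9,3)=9c; end=44; A:t4 B:t5
  6. max(2,5)=5c; end=49; A:t6 B:t5
  7. max(4,7)=7c; end=56; A:t6 B:t7
  8. max(8,8)=8c; end=64; A:t8 B:t7
  9. 3=3c; end=67; A:t8 B:t7

step 8: A=load:t8 B=compute:t7 [tied]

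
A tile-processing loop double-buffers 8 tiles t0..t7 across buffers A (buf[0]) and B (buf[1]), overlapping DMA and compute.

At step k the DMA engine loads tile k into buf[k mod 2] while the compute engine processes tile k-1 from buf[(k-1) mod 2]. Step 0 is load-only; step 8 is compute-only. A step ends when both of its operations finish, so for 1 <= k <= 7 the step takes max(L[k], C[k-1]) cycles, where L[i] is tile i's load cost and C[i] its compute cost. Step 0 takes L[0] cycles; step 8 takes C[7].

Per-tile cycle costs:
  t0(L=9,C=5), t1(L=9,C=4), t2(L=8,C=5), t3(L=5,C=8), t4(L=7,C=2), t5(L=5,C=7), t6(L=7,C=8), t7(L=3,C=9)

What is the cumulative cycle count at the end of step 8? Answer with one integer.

end_cycle[8] = 68

k=0 load=t0/9c comp=- wait=9 total=9
k=1 load=t1/9c comp=t0/5c wait=9 total=18
k=2 load=t2/8c comp=t1/4c wait=8 total=26
k=3 load=t3/5c comp=t2/5c wait=5 total=31
k=4 load=t4/7c comp=t3/8c wait=8 total=39
k=5 load=t5/5c comp=t4/2c wait=5 total=44
k=6 load=t6/7c comp=t5/7c wait=7 total=51
k=7 load=t7/3c comp=t6/8c wait=8 total=59
k=8 load=- comp=t7/9c wait=9 total=68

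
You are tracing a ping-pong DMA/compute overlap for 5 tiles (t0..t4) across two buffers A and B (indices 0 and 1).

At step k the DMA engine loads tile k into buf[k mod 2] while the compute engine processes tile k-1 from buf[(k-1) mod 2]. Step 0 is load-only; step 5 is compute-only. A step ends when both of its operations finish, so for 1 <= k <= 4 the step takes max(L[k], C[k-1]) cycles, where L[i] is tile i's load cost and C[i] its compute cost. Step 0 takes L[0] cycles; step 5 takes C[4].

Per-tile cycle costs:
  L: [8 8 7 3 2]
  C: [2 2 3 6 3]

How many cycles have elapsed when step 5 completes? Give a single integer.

k=0 load=t0/8c comp=- wait=8 total=8
k=1 load=t1/8c comp=t0/2c wait=8 total=16
k=2 load=t2/7c comp=t1/2c wait=7 total=23
k=3 load=t3/3c comp=t2/3c wait=3 total=26
k=4 load=t4/2c comp=t3/6c wait=6 total=32
k=5 load=- comp=t4/3c wait=3 total=35

end_cycle[5] = 35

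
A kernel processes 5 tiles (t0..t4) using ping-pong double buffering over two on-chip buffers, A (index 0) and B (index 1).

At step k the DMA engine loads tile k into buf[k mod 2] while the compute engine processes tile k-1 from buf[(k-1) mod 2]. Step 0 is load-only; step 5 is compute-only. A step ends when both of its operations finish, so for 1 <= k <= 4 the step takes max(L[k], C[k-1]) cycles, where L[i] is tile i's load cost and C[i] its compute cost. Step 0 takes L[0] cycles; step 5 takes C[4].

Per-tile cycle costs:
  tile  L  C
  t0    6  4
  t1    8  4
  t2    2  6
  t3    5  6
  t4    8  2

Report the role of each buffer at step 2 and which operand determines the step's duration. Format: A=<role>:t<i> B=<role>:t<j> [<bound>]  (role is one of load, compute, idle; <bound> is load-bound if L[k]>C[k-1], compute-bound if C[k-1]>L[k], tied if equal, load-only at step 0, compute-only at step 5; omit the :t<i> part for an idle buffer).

k=0 load=t0/6c comp=- wait=6 total=6
k=1 load=t1/8c comp=t0/4c wait=8 total=14
k=2 load=t2/2c comp=t1/4c wait=4 total=18
k=3 load=t3/5c comp=t2/6c wait=6 total=24
k=4 load=t4/8c comp=t3/6c wait=8 total=32
k=5 load=- comp=t4/2c wait=2 total=34

step 2: A=load:t2 B=compute:t1 [compute-bound]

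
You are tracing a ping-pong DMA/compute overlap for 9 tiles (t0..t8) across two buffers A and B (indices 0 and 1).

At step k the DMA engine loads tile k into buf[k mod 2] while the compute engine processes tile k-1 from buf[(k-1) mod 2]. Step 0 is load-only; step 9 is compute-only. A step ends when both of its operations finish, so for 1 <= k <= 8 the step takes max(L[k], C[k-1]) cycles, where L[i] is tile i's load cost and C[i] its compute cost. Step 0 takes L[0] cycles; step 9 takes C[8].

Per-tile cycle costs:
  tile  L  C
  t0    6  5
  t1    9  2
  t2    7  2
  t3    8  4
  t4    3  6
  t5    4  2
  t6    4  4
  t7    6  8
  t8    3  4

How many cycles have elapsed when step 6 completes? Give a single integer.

  0. 6=6c; end=6; A:t0 B:-
  1. max(9,5)=9c; end=15; A:t0 B:t1
  2. max(7,2)=7c; end=22; A:t2 B:t1
  3. max(8,2)=8c; end=30; A:t2 B:t3
  4. max(3,4)=4c; end=34; A:t4 B:t3
  5. max(4,6)=6c; end=40; A:t4 B:t5
  6. max(4,2)=4c; end=44; A:t6 B:t5
  7. max(6,4)=6c; end=50; A:t6 B:t7
  8. max(3,8)=8c; end=58; A:t8 B:t7
  9. 4=4c; end=62; A:t8 B:t7

end_cycle[6] = 44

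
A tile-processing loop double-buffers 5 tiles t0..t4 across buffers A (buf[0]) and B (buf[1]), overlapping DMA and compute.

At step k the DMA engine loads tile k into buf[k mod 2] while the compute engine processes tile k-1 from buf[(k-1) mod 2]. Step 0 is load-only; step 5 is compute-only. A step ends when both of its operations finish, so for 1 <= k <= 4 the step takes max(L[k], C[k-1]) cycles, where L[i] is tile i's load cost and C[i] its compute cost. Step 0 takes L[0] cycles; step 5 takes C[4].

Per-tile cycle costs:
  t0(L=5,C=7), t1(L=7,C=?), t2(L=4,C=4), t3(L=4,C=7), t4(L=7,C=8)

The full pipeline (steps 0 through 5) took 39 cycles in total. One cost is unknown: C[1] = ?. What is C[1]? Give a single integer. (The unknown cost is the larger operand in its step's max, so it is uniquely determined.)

step 0 = dur = L[0]=5 = 5
step 1 = dur = max(L[1]=7, C[0]=7) = 7
step 2 = dur = max(L[2]=4, C[1]=?) = C[1]  (unknown; binding)
step 3 = dur = max(L[3]=4, C[2]=4) = 4
step 4 = dur = max(L[4]=7, C[3]=7) = 7
step 5 = dur = C[4]=8 = 8
sum of known step durations = 31
dur[2] = total - known = 39 - 31 = 8
C[1] is the binding max in step 2, so C[1] = dur[2] = 8

C[1] = 8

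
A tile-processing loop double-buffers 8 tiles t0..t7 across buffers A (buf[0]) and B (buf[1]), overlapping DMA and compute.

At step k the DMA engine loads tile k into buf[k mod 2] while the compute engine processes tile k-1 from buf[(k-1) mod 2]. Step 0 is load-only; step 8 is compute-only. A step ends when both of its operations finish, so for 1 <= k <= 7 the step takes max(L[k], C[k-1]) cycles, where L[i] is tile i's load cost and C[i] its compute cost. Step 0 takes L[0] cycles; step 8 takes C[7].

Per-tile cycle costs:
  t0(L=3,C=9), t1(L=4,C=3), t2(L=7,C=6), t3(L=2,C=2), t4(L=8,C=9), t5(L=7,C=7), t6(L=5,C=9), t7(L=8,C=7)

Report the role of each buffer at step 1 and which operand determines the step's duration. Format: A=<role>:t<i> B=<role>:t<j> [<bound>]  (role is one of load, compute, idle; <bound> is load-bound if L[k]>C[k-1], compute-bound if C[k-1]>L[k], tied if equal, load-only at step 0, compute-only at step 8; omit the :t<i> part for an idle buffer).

step 1: A=compute:t0 B=load:t1 [compute-bound]

[0] DMA t0→A (3c) ∥ CU idle ⇒ 3c, clock 3
[1] DMA t1→B (4c) ∥ CU A:t0 (9c) ⇒ 9c, clock 12
[2] DMA t2→A (7c) ∥ CU B:t1 (3c) ⇒ 7c, clock 19
[3] DMA t3→B (2c) ∥ CU A:t2 (6c) ⇒ 6c, clock 25
[4] DMA t4→A (8c) ∥ CU B:t3 (2c) ⇒ 8c, clock 33
[5] DMA t5→B (7c) ∥ CU A:t4 (9c) ⇒ 9c, clock 42
[6] DMA t6→A (5c) ∥ CU B:t5 (7c) ⇒ 7c, clock 49
[7] DMA t7→B (8c) ∥ CU A:t6 (9c) ⇒ 9c, clock 58
[8] DMA idle ∥ CU B:t7 (7c) ⇒ 7c, clock 65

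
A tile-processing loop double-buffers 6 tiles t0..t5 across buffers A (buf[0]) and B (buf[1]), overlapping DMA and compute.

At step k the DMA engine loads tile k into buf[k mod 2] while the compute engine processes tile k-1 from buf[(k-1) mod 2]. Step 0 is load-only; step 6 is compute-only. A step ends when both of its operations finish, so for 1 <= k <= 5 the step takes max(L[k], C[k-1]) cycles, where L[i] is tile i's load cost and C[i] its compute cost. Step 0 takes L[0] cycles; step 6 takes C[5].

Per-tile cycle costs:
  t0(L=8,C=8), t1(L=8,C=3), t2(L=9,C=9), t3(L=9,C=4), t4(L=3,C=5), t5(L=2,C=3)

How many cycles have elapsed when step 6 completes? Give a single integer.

end_cycle[6] = 46

[0] DMA t0→A (8c) ∥ CU idle ⇒ 8c, clock 8
[1] DMA t1→B (8c) ∥ CU A:t0 (8c) ⇒ 8c, clock 16
[2] DMA t2→A (9c) ∥ CU B:t1 (3c) ⇒ 9c, clock 25
[3] DMA t3→B (9c) ∥ CU A:t2 (9c) ⇒ 9c, clock 34
[4] DMA t4→A (3c) ∥ CU B:t3 (4c) ⇒ 4c, clock 38
[5] DMA t5→B (2c) ∥ CU A:t4 (5c) ⇒ 5c, clock 43
[6] DMA idle ∥ CU B:t5 (3c) ⇒ 3c, clock 46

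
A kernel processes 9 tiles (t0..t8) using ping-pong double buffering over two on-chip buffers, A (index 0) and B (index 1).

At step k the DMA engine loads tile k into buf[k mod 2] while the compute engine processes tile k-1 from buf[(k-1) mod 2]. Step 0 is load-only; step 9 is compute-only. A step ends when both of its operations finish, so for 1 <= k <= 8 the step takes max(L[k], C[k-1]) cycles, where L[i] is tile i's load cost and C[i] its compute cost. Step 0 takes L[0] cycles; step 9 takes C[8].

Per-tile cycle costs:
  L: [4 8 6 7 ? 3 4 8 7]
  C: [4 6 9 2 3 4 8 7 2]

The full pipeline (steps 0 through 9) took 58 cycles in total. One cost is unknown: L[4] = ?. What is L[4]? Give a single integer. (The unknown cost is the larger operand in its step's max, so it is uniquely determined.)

step 0 | dur = L[0]=4 = 4
step 1 | dur = max(L[1]=8, C[0]=4) = 8
step 2 | dur = max(L[2]=6, C[1]=6) = 6
step 3 | dur = max(L[3]=7, C[2]=9) = 9
step 4 | dur = max(L[4]=?, C[3]=2) = L[4]  (unknown; binding)
step 5 | dur = max(L[5]=3, C[4]=3) = 3
step 6 | dur = max(L[6]=4, C[5]=4) = 4
step 7 | dur = max(L[7]=8, C[6]=8) = 8
step 8 | dur = max(L[8]=7, C[7]=7) = 7
step 9 | dur = C[8]=2 = 2
sum of known step durations = 51
dur[4] = total - known = 58 - 51 = 7
L[4] is the binding max in step 4, so L[4] = dur[4] = 7

L[4] = 7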